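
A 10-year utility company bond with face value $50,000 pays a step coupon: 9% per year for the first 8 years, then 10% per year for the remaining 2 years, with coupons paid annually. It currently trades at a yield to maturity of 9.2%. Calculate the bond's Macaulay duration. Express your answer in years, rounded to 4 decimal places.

6.9965 years

Periodic yield y = 0.092. Discount each cash flow and weight by its year:
  t   CF        PV=CF/(1+0.092)^t    t·PV
  1     4,500.00     4,120.8791     4,120.8791
  2     4,500.00     3,773.6988     7,547.3977
  3     4,500.00     3,455.7682    10,367.3045
  4     4,500.00     3,164.6229    12,658.4914
  5     4,500.00     2,898.0063    14,490.0314
  6     4,500.00     2,653.8519    15,923.1114
  7     4,500.00     2,430.2673    17,011.8712
  8     4,500.00     2,225.5195    17,804.1561
  9     5,000.00     2,264.4684    20,380.2153
  10   55,000.00    22,810.5788   228,105.7883
  Σ                 49,797.6612   348,409.2464
Price P = Σ PV = 49,797.6612.
Macaulay duration = Σ(t·PV) / P = 348,409.2464 / 49,797.6612 = 6.99650 years.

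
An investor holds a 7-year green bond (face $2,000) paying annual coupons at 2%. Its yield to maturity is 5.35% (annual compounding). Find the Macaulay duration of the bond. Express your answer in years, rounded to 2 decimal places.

6.55 years

Periodic yield y = 0.0535. Discount each cash flow and weight by its year:
  t   CF        PV=CF/(1+0.0535)^t    t·PV
  1        40.00        37.9687        37.9687
  2        40.00        36.0405        72.0810
  3        40.00        34.2103       102.6308
  4        40.00        32.4730       129.8918
  5        40.00        30.8239       154.1194
  6        40.00        29.2585       175.5513
  7     2,040.00     1,416.4081     9,914.8564
  Σ                  1,617.1829    10,587.0994
Price P = Σ PV = 1,617.1829.
Macaulay duration = Σ(t·PV) / P = 10,587.0994 / 1,617.1829 = 6.54663 years.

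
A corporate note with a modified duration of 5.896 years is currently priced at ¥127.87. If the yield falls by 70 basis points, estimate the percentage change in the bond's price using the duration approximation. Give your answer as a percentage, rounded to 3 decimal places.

+4.127%

Duration approximation: ΔP/P ≈ -D_mod · Δy = -5.896 × (-0.007) = +0.041272.
As a percentage: +4.1272%.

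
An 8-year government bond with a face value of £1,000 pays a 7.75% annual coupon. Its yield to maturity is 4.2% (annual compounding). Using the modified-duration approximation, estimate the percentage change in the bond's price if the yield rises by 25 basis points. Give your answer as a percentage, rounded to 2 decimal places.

-1.55%

Periodic yield y = 0.042. Modified duration first:
  t   CF        PV=CF/(1+0.042)^t    t·PV
  1        77.50        74.3762        74.3762
  2        77.50        71.3783       142.7566
  3        77.50        68.5013       205.5038
  4        77.50        65.7402       262.9607
  5        77.50        63.0904       315.4519
  6        77.50        60.5474       363.2843
  7        77.50        58.1069       406.7483
  8     1,077.50       775.3103     6,202.4820
  Σ                  1,237.0508     7,973.5637
P = 1,237.0508; D_Mac = 6.44562 yrs; D_mod = 6.44562/(1+0.042) = 6.18582 yrs.
ΔP/P ≈ -D_mod · Δy = -6.18582 × (+0.0025) = -0.015465 = -1.5465%.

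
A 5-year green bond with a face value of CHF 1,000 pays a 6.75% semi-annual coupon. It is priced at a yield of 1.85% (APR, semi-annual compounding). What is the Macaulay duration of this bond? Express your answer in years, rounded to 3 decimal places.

Periodic yield y = 0.00925. Discount each cash flow and weight by its period:
  t   CF        PV=CF/(1+0.00925)^t    t·PV
  1        33.75        33.4407        33.4407
  2        33.75        33.1342        66.2684
  3        33.75        32.8305        98.4915
  4        33.75        32.5296       130.1184
  5        33.75        32.2315       161.1573
  6        33.75        31.9361       191.6163
  7        33.75        31.6434       221.5035
  8        33.75        31.3533       250.8267
  9        33.75        31.0660       279.5938
  10    1,033.75       942.8182     9,428.1817
  Σ                  1,232.9833    10,861.1981
Price P = Σ PV = 1,232.9833.
Macaulay duration = Σ(t·PV) / P = 10,861.1981 / 1,232.9833 = 8.80888 half-year periods.
In years: 8.80888 / 2 = 4.40444 years.

4.404 years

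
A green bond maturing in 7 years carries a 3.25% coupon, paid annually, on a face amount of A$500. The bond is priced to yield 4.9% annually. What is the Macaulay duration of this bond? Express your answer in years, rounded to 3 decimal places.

6.334 years

Periodic yield y = 0.049. Discount each cash flow and weight by its year:
  t   CF        PV=CF/(1+0.049)^t    t·PV
  1        16.25        15.4909        15.4909
  2        16.25        14.7673        29.5347
  3        16.25        14.0775        42.2326
  4        16.25        13.4200        53.6799
  5        16.25        12.7931        63.9655
  6        16.25        12.1955        73.1731
  7       516.25       369.3445     2,585.4116
  Σ                    452.0889     2,863.4884
Price P = Σ PV = 452.0889.
Macaulay duration = Σ(t·PV) / P = 2,863.4884 / 452.0889 = 6.33390 years.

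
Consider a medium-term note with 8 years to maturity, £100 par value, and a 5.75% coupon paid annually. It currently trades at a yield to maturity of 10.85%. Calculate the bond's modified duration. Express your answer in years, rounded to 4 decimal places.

5.7460 years

Periodic yield y = 0.1085. First find Macaulay duration:
  t   CF        PV=CF/(1+0.1085)^t    t·PV
  1         5.75         5.1872         5.1872
  2         5.75         4.6795         9.3589
  3         5.75         4.2214        12.6643
  4         5.75         3.8082        15.2330
  5         5.75         3.4355        17.1775
  6         5.75         3.0992        18.5954
  7         5.75         2.7959        19.5711
  8       105.75        46.3868       371.0947
  Σ                     73.6138       468.8821
P = 73.6138; Macaulay duration = 468.8821 / 73.6138 = 6.36949 years.
Modified duration = D_Mac / (1 + y) = 6.36949 / 1.1085 = 5.74604 years.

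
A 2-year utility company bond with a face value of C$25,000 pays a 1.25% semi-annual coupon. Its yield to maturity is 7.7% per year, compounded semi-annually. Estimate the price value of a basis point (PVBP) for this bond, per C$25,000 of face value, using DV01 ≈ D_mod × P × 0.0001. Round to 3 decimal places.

Periodic yield y = 0.0385.
  t   CF        PV=CF/(1+0.0385)^t    t·PV
  1       156.25       150.4574       150.4574
  2       156.25       144.8795       289.7591
  3       156.25       139.5085       418.5254
  4    25,156.25    21,628.1762    86,512.7047
  Σ                 22,063.0215    87,371.4465
P = 22,063.0215; D_Mac = 3.96009 half-year periods = 1.98004 yrs; D_mod = 1.90664 yrs.
DV01 ≈ 1.90664 × 22,063.0215 × 0.0001 = 4.206618.

C$4.207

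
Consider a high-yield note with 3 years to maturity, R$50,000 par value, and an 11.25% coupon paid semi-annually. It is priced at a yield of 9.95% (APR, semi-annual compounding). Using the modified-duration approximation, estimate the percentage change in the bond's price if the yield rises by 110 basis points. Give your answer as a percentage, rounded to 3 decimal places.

Periodic yield y = 0.04975. Modified duration first:
  t   CF        PV=CF/(1+0.04975)^t    t·PV
  1     2,812.50     2,679.2093     2,679.2093
  2     2,812.50     2,552.2356     5,104.4712
  3     2,812.50     2,431.2795     7,293.8384
  4     2,812.50     2,316.0557     9,264.2228
  5     2,812.50     2,206.2926    11,031.4632
  6    52,812.50    39,465.8469   236,795.0812
  Σ                 51,650.9196   272,168.2861
P = 51,650.9196; D_Mac = 5.26938 half-year periods = 2.63469 yrs; D_mod = 2.63469/(1+0.04975) = 2.50983 yrs.
ΔP/P ≈ -D_mod · Δy = -2.50983 × (+0.011) = -0.027608 = -2.7608%.

-2.761%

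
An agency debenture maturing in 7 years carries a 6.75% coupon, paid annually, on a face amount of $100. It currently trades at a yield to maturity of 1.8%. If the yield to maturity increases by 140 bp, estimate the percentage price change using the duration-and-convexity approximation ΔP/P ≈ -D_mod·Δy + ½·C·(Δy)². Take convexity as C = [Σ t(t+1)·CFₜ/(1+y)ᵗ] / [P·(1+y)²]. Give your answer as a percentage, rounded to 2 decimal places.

With y = 0.018:
  t   CF        PV=CF/(1+0.018)^t    t·PV        t(t+1)·PV
  1         6.75         6.6306         6.6306          13.2613
  2         6.75         6.5134        13.0268          39.0804
  3         6.75         6.3982        19.1947          76.7789
  4         6.75         6.2851        25.1404         125.7021
  5         6.75         6.1740        30.8699         185.2193
  6         6.75         6.0648        36.3889         254.7220
  7       106.75        94.2179       659.5253       5,276.2026
  Σ                    132.2841       790.7767       5,970.9666
P = 132.2841; D_Mac = 5.97787 yrs; D_mod = 5.87217 yrs; C = 43.55535.
Duration effect: -5.87217 × (+0.014) = -0.082210
Convexity effect: 0.5 × 43.55535 × (0.014)² = +0.0042684
ΔP/P ≈ -0.082210 + 0.0042684 = -0.077942 = -7.7942%.

-7.79%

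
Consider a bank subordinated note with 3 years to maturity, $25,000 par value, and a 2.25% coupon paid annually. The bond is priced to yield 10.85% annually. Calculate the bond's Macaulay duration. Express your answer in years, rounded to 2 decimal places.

Periodic yield y = 0.1085. Discount each cash flow and weight by its year:
  t   CF        PV=CF/(1+0.1085)^t    t·PV
  1       562.50       507.4425       507.4425
  2       562.50       457.7740       915.5480
  3    25,562.50    18,767.0596    56,301.1788
  Σ                 19,732.2761    57,724.1693
Price P = Σ PV = 19,732.2761.
Macaulay duration = Σ(t·PV) / P = 57,724.1693 / 19,732.2761 = 2.92537 years.

2.93 years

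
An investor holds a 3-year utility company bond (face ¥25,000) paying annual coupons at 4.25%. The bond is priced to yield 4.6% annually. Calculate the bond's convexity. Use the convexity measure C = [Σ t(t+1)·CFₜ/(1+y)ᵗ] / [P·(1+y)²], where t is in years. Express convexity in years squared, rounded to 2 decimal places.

With y = 0.046:
  t   CF        PV=CF/(1+0.046)^t    t·PV        t(t+1)·PV
  1     1,062.50     1,015.7744     1,015.7744       2,031.5488
  2     1,062.50       971.1036     1,942.2072       5,826.6217
  3    26,062.50    22,773.0405    68,319.1215     273,276.4861
  Σ                 24,759.9185    71,277.1031     281,134.6566
P = 24,759.9185.
Convexity = Σ t(t+1)·PV / [P·(1+y)²] = 281,134.6566 / (24,759.9185 × 1.094116) = 10.37772.

10.38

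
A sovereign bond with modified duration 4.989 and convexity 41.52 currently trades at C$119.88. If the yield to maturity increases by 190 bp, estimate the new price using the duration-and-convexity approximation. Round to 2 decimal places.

C$109.41

Duration effect: -D_mod·Δy = -4.989 × (+0.019) = -0.094791
Convexity effect: ½·C·(Δy)² = 0.5 × 41.52 × (0.019)² = +0.00749436
ΔP/P ≈ -0.094791 + 0.00749436 = -0.08729664
New price ≈ 119.88 × (1 - 0.08729664) = 109.4148787968.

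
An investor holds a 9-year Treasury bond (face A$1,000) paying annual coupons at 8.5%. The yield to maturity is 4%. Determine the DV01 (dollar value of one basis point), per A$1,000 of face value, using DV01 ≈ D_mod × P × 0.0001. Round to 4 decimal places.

Periodic yield y = 0.04.
  t   CF        PV=CF/(1+0.04)^t    t·PV
  1        85.00        81.7308        81.7308
  2        85.00        78.5873       157.1746
  3        85.00        75.5647       226.6941
  4        85.00        72.6584       290.6334
  5        85.00        69.8638       349.3190
  6        85.00        67.1767       403.0604
  7        85.00        64.5930       452.1511
  8        85.00        62.1087       496.8693
  9     1,085.00       762.3066     6,860.7595
  Σ                  1,334.5899     9,318.3922
P = 1,334.5899; D_Mac = 6.98221 yrs; D_mod = 6.71367 yrs.
DV01 ≈ 6.71367 × 1,334.5899 × 0.0001 = 0.895999.

A$0.8960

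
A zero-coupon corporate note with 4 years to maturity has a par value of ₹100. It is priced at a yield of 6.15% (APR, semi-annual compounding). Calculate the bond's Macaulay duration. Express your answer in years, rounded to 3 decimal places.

A zero-coupon bond has a single cash flow at maturity, so its Macaulay duration equals its maturity: 4 years.
(Equivalently: 8 semi-annual periods ÷ 2 = 4 years.)

4.000 years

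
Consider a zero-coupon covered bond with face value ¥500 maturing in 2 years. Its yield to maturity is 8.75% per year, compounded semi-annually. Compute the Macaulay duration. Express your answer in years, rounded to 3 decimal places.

2.000 years

A zero-coupon bond has a single cash flow at maturity, so its Macaulay duration equals its maturity: 2 years.
(Equivalently: 4 semi-annual periods ÷ 2 = 2 years.)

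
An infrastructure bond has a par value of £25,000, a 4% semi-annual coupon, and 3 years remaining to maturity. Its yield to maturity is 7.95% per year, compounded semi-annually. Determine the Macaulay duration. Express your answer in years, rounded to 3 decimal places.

Periodic yield y = 0.03975. Discount each cash flow and weight by its period:
  t   CF        PV=CF/(1+0.03975)^t    t·PV
  1       500.00       480.8848       480.8848
  2       500.00       462.5004       925.0009
  3       500.00       444.8189     1,334.4567
  4       500.00       427.8133     1,711.2532
  5       500.00       411.4579     2,057.2893
  6    25,500.00    20,182.1117   121,092.6704
  Σ                 22,409.5870   127,601.5553
Price P = Σ PV = 22,409.5870.
Macaulay duration = Σ(t·PV) / P = 127,601.5553 / 22,409.5870 = 5.69406 half-year periods.
In years: 5.69406 / 2 = 2.84703 years.

2.847 years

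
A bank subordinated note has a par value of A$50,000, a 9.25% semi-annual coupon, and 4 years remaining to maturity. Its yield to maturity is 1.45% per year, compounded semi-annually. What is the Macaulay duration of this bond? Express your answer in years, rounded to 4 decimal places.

Periodic yield y = 0.00725. Discount each cash flow and weight by its period:
  t   CF        PV=CF/(1+0.00725)^t    t·PV
  1     2,312.50     2,295.8551     2,295.8551
  2     2,312.50     2,279.3299     4,558.6598
  3     2,312.50     2,262.9237     6,788.7711
  4     2,312.50     2,246.6356     8,986.5424
  5     2,312.50     2,230.4647    11,152.3237
  6     2,312.50     2,214.4103    13,286.4616
  7     2,312.50     2,198.4713    15,389.2994
  8    52,312.50    49,375.0180   395,000.1439
  Σ                 65,103.1086   457,458.0570
Price P = Σ PV = 65,103.1086.
Macaulay duration = Σ(t·PV) / P = 457,458.0570 / 65,103.1086 = 7.02667 half-year periods.
In years: 7.02667 / 2 = 3.51333 years.

3.5133 years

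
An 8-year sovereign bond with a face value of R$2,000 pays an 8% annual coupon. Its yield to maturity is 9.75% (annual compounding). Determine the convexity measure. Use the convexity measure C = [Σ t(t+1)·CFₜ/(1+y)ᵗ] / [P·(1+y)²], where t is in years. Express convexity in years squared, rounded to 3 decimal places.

With y = 0.0975:
  t   CF        PV=CF/(1+0.0975)^t    t·PV        t(t+1)·PV
  1       160.00       145.7859       145.7859         291.5718
  2       160.00       132.8345       265.6690         797.0071
  3       160.00       121.0337       363.1012       1,452.4047
  4       160.00       110.2813       441.1252       2,205.6259
  5       160.00       100.4841       502.4205       3,014.5229
  6       160.00        91.5573       549.3436       3,845.4051
  7       160.00        83.4235       583.9643       4,671.7146
  8     2,160.00     1,026.1658     8,209.3261      73,883.9348
  Σ                  1,811.5660    11,060.7358      90,162.1869
P = 1,811.5660.
Convexity = Σ t(t+1)·PV / [P·(1+y)²] = 90,162.1869 / (1,811.5660 × 1.204506) = 41.32009.

41.320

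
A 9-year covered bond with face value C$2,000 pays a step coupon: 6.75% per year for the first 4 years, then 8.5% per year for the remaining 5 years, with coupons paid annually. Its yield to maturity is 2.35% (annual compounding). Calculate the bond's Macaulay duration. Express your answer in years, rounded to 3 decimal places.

7.316 years

Periodic yield y = 0.0235. Discount each cash flow and weight by its year:
  t   CF        PV=CF/(1+0.0235)^t    t·PV
  1       135.00       131.9003       131.9003
  2       135.00       128.8719       257.7437
  3       135.00       125.9129       377.7387
  4       135.00       123.0219       492.0875
  5       170.00       151.3595       756.7975
  6       170.00       147.8842       887.3053
  7       170.00       144.4887     1,011.4212
  8       170.00       141.1712     1,129.3697
  9     2,170.00     1,760.6341    15,845.7070
  Σ                  2,855.2448    20,890.0709
Price P = Σ PV = 2,855.2448.
Macaulay duration = Σ(t·PV) / P = 20,890.0709 / 2,855.2448 = 7.31639 years.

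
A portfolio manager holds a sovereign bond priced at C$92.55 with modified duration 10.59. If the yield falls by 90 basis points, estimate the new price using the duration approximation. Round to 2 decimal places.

Duration approximation: ΔP/P ≈ -D_mod · Δy = -10.59 × (-0.009) = +0.095310.
New price ≈ 92.55 × (1 + 0.095310) = 101.3709405.

C$101.37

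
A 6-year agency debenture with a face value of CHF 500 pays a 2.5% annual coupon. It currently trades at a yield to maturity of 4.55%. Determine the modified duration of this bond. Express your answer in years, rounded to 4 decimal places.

Periodic yield y = 0.0455. First find Macaulay duration:
  t   CF        PV=CF/(1+0.0455)^t    t·PV
  1        12.50        11.9560        11.9560
  2        12.50        11.4357        22.8714
  3        12.50        10.9380        32.8140
  4        12.50        10.4620        41.8479
  5        12.50        10.0067        50.0334
  6       512.50       392.4187     2,354.5119
  Σ                    447.2170     2,514.0346
P = 447.2170; Macaulay duration = 2,514.0346 / 447.2170 = 5.62151 years.
Modified duration = D_Mac / (1 + y) = 5.62151 / 1.0455 = 5.37686 years.

5.3769 years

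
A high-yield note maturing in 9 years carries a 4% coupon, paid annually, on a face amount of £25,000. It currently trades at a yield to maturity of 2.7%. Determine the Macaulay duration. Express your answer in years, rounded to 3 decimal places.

Periodic yield y = 0.027. Discount each cash flow and weight by its year:
  t   CF        PV=CF/(1+0.027)^t    t·PV
  1     1,000.00       973.7098       973.7098
  2     1,000.00       948.1108     1,896.2217
  3     1,000.00       923.1849     2,769.5546
  4     1,000.00       898.9142     3,595.6567
  5     1,000.00       875.2816     4,376.4078
  6     1,000.00       852.2703     5,113.6216
  7     1,000.00       829.8639     5,809.0476
  8     1,000.00       808.0467     6,464.3735
  9    26,000.00    20,456.8780   184,111.9022
  Σ                 27,566.2602   215,110.4954
Price P = Σ PV = 27,566.2602.
Macaulay duration = Σ(t·PV) / P = 215,110.4954 / 27,566.2602 = 7.80340 years.

7.803 years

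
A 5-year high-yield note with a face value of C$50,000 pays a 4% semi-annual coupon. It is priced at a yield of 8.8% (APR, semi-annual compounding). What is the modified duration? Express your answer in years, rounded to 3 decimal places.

Periodic yield y = 0.044. First find Macaulay duration:
  t   CF        PV=CF/(1+0.044)^t    t·PV
  1     1,000.00       957.8544       957.8544
  2     1,000.00       917.4851     1,834.9701
  3     1,000.00       878.8171     2,636.4513
  4     1,000.00       841.7788     3,367.1154
  5     1,000.00       806.3016     4,031.5079
  6     1,000.00       772.3195     4,633.9171
  7     1,000.00       739.7696     5,178.3875
  8     1,000.00       708.5916     5,668.7329
  9     1,000.00       678.7276     6,108.5484
  10   51,000.00    33,156.2335   331,562.3350
  Σ                 40,457.8789   365,979.8201
P = 40,457.8789; Macaulay duration = 365,979.8201 / 40,457.8789 = 9.04595 half-year periods = 4.52297 years.
Modified duration = D_Mac / (1 + y) = 4.52297 / 1.044 = 4.33235 years.

4.332 years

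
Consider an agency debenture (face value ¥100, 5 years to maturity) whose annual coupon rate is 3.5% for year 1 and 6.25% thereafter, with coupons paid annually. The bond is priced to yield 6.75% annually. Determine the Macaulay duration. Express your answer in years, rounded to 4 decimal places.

4.5317 years

Periodic yield y = 0.0675. Discount each cash flow and weight by its year:
  t   CF        PV=CF/(1+0.0675)^t    t·PV
  1         3.50         3.2787         3.2787
  2         6.25         5.4846        10.9692
  3         6.25         5.1378        15.4134
  4         6.25         4.8129        19.2517
  5       106.25        76.6460       383.2300
  Σ                     95.3600       432.1429
Price P = Σ PV = 95.3600.
Macaulay duration = Σ(t·PV) / P = 432.1429 / 95.3600 = 4.53170 years.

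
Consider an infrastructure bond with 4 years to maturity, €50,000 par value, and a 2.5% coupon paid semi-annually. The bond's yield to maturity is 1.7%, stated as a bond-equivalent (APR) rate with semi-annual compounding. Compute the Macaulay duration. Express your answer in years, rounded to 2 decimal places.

Periodic yield y = 0.0085. Discount each cash flow and weight by its period:
  t   CF        PV=CF/(1+0.0085)^t    t·PV
  1       625.00       619.7323       619.7323
  2       625.00       614.5089     1,229.0179
  3       625.00       609.3296     1,827.9889
  4       625.00       604.1940     2,416.7760
  5       625.00       599.1016     2,995.5082
  6       625.00       594.0522     3,564.3131
  7       625.00       589.0453     4,123.3171
  8    50,625.00    47,310.5303   378,484.2422
  Σ                 51,540.4943   395,260.8958
Price P = Σ PV = 51,540.4943.
Macaulay duration = Σ(t·PV) / P = 395,260.8958 / 51,540.4943 = 7.66894 half-year periods.
In years: 7.66894 / 2 = 3.83447 years.

3.83 years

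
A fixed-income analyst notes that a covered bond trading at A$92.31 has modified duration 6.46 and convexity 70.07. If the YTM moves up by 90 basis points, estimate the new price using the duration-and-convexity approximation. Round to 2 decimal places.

Duration effect: -D_mod·Δy = -6.46 × (+0.009) = -0.058140
Convexity effect: ½·C·(Δy)² = 0.5 × 70.07 × (0.009)² = +0.002837835
ΔP/P ≈ -0.058140 + 0.002837835 = -0.055302165
New price ≈ 92.31 × (1 - 0.055302165) = 87.20505714885.

A$87.21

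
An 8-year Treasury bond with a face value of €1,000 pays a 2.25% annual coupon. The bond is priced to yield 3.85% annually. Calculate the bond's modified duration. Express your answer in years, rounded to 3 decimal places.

Periodic yield y = 0.0385. First find Macaulay duration:
  t   CF        PV=CF/(1+0.0385)^t    t·PV
  1        22.50        21.6659        21.6659
  2        22.50        20.8627        41.7253
  3        22.50        20.0892        60.2677
  4        22.50        19.3445        77.3778
  5        22.50        18.6273        93.1365
  6        22.50        17.9367       107.6204
  7        22.50        17.2718       120.9024
  8     1,022.50       755.8077     6,046.4616
  Σ                    891.6057     6,569.1576
P = 891.6057; Macaulay duration = 6,569.1576 / 891.6057 = 7.36778 years.
Modified duration = D_Mac / (1 + y) = 7.36778 / 1.0385 = 7.09464 years.

7.095 years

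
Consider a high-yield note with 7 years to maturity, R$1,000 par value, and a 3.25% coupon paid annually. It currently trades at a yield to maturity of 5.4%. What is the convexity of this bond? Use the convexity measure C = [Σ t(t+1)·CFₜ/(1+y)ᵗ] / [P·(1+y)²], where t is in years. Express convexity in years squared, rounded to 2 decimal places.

With y = 0.054:
  t   CF        PV=CF/(1+0.054)^t    t·PV        t(t+1)·PV
  1        32.50        30.8349        30.8349          61.6698
  2        32.50        29.2551        58.5103         175.5308
  3        32.50        27.7563        83.2689         333.0756
  4        32.50        26.3342       105.3370         526.6850
  5        32.50        24.9851       124.9253         749.5516
  6        32.50        23.7050       142.2299         995.6094
  7     1,032.50       714.5058     5,001.5409      40,012.3272
  Σ                    877.3765     5,546.6472      42,854.4494
P = 877.3765.
Convexity = Σ t(t+1)·PV / [P·(1+y)²] = 42,854.4494 / (877.3765 × 1.110916) = 43.96719.

43.97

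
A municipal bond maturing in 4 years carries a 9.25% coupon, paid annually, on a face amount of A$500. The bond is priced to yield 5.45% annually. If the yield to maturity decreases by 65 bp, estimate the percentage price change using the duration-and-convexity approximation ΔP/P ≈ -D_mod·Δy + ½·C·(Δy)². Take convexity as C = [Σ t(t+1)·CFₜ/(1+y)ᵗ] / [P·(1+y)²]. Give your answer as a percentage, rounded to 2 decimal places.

With y = 0.0545:
  t   CF        PV=CF/(1+0.0545)^t    t·PV        t(t+1)·PV
  1        46.25        43.8596        43.8596          87.7193
  2        46.25        41.5928        83.1857         249.5570
  3        46.25        39.4432       118.3296         473.3182
  4       546.25       441.7790     1,767.1162       8,835.5809
  Σ                    566.6747     2,012.4911       9,646.1755
P = 566.6747; D_Mac = 3.55140 yrs; D_mod = 3.36786 yrs; C = 15.30834.
Duration effect: -3.36786 × (-0.0065) = +0.021891
Convexity effect: 0.5 × 15.30834 × (-0.0065)² = +0.0003234
ΔP/P ≈ +0.021891 + 0.0003234 = +0.022214 = +2.2214%.

+2.22%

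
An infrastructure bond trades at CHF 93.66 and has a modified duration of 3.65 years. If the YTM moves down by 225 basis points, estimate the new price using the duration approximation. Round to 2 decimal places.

Duration approximation: ΔP/P ≈ -D_mod · Δy = -3.65 × (-0.0225) = +0.082125.
New price ≈ 93.66 × (1 + 0.082125) = 101.3518275.

CHF 101.35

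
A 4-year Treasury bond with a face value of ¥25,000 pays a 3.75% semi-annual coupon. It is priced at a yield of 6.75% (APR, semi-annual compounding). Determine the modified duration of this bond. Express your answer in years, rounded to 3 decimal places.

3.613 years

Periodic yield y = 0.03375. First find Macaulay duration:
  t   CF        PV=CF/(1+0.03375)^t    t·PV
  1       468.75       453.4462       453.4462
  2       468.75       438.6420       877.2840
  3       468.75       424.3212     1,272.9635
  4       468.75       410.4679     1,641.8716
  5       468.75       397.0669     1,985.3344
  6       468.75       384.1034     2,304.6204
  7       468.75       371.5631     2,600.9420
  8    25,468.75    19,529.1549   156,233.2391
  Σ                 22,408.7656   167,369.7012
P = 22,408.7656; Macaulay duration = 167,369.7012 / 22,408.7656 = 7.46894 half-year periods = 3.73447 years.
Modified duration = D_Mac / (1 + y) = 3.73447 / 1.03375 = 3.61255 years.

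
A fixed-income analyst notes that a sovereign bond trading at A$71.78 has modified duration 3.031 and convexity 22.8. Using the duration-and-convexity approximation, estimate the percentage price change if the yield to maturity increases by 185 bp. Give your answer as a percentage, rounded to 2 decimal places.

Duration effect: -D_mod·Δy = -3.031 × (+0.0185) = -0.0560735
Convexity effect: ½·C·(Δy)² = 0.5 × 22.8 × (0.0185)² = +0.00390165
ΔP/P ≈ -0.0560735 + 0.00390165 = -0.05217185
= -5.217185%.

-5.22%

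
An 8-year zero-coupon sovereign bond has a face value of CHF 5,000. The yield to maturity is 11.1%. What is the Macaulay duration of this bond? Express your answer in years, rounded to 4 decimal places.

8.0000 years

A zero-coupon bond has a single cash flow at maturity, so its Macaulay duration equals its maturity: 8 years.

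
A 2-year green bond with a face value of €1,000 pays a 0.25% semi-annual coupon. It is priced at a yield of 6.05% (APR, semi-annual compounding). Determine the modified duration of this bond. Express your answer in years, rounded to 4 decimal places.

Periodic yield y = 0.03025. First find Macaulay duration:
  t   CF        PV=CF/(1+0.03025)^t    t·PV
  1         1.25         1.2133         1.2133
  2         1.25         1.1777         2.3553
  3         1.25         1.1431         3.4293
  4     1,001.25       888.7345     3,554.9380
  Σ                    892.2686     3,561.9359
P = 892.2686; Macaulay duration = 3,561.9359 / 892.2686 = 3.99200 half-year periods = 1.99600 years.
Modified duration = D_Mac / (1 + y) = 1.99600 / 1.03025 = 1.93739 years.

1.9374 years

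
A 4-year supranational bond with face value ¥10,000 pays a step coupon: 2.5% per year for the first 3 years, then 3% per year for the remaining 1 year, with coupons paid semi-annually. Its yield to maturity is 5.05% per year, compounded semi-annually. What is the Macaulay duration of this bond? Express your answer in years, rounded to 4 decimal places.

3.8208 years

Periodic yield y = 0.02525. Discount each cash flow and weight by its period:
  t   CF        PV=CF/(1+0.02525)^t    t·PV
  1       125.00       121.9215       121.9215
  2       125.00       118.9188       237.8376
  3       125.00       115.9900       347.9701
  4       125.00       113.1334       452.5337
  5       125.00       110.3472       551.7358
  6       125.00       107.6295       645.7770
  7       150.00       125.9745       881.8218
  8    10,150.00     8,314.3407    66,514.7259
  Σ                  9,128.2557    69,754.3233
Price P = Σ PV = 9,128.2557.
Macaulay duration = Σ(t·PV) / P = 69,754.3233 / 9,128.2557 = 7.64158 half-year periods.
In years: 7.64158 / 2 = 3.82079 years.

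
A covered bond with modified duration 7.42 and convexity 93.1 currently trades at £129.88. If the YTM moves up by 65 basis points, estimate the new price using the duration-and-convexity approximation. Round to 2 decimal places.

Duration effect: -D_mod·Δy = -7.42 × (+0.0065) = -0.048230
Convexity effect: ½·C·(Δy)² = 0.5 × 93.1 × (0.0065)² = +0.0019667375
ΔP/P ≈ -0.048230 + 0.0019667375 = -0.0462632625
New price ≈ 129.88 × (1 - 0.0462632625) = 123.8713274665.

£123.87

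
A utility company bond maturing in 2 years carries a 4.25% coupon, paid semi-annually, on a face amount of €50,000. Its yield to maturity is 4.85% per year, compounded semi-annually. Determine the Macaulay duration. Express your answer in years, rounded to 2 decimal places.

1.94 years

Periodic yield y = 0.02425. Discount each cash flow and weight by its period:
  t   CF        PV=CF/(1+0.02425)^t    t·PV
  1     1,062.50     1,037.3444     1,037.3444
  2     1,062.50     1,012.7844     2,025.5688
  3     1,062.50       988.8058     2,966.4175
  4    51,062.50    46,395.7483   185,582.9931
  Σ                 49,434.6829   191,612.3237
Price P = Σ PV = 49,434.6829.
Macaulay duration = Σ(t·PV) / P = 191,612.3237 / 49,434.6829 = 3.87607 half-year periods.
In years: 3.87607 / 2 = 1.93804 years.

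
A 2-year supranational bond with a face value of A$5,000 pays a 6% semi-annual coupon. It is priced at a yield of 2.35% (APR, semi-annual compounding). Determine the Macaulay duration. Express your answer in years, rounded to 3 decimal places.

Periodic yield y = 0.01175. Discount each cash flow and weight by its period:
  t   CF        PV=CF/(1+0.01175)^t    t·PV
  1       150.00       148.2580       148.2580
  2       150.00       146.5362       293.0723
  3       150.00       144.8344       434.5031
  4     5,150.00     4,914.8965    19,659.5860
  Σ                  5,354.5250    20,535.4194
Price P = Σ PV = 5,354.5250.
Macaulay duration = Σ(t·PV) / P = 20,535.4194 / 5,354.5250 = 3.83515 half-year periods.
In years: 3.83515 / 2 = 1.91758 years.

1.918 years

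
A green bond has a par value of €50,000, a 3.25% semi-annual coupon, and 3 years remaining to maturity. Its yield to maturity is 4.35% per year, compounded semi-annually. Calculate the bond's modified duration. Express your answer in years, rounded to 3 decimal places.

2.819 years

Periodic yield y = 0.02175. First find Macaulay duration:
  t   CF        PV=CF/(1+0.02175)^t    t·PV
  1       812.50       795.2043       795.2043
  2       812.50       778.2768     1,556.5536
  3       812.50       761.7096     2,285.1288
  4       812.50       745.4951     2,981.9803
  5       812.50       729.6257     3,648.1286
  6    50,812.50    44,658.3512   267,950.1071
  Σ                 48,468.6627   279,217.1028
P = 48,468.6627; Macaulay duration = 279,217.1028 / 48,468.6627 = 5.76078 half-year periods = 2.88039 years.
Modified duration = D_Mac / (1 + y) = 2.88039 / 1.02175 = 2.81907 years.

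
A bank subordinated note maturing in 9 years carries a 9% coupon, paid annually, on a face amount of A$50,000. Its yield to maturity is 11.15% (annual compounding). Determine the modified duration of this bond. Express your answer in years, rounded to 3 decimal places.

5.724 years

Periodic yield y = 0.1115. First find Macaulay duration:
  t   CF        PV=CF/(1+0.1115)^t    t·PV
  1     4,500.00     4,048.5830     4,048.5830
  2     4,500.00     3,642.4498     7,284.8997
  3     4,500.00     3,277.0579     9,831.1737
  4     4,500.00     2,948.3202    11,793.2807
  5     4,500.00     2,652.5598    13,262.7988
  6     4,500.00     2,386.4685    14,318.8112
  7     4,500.00     2,147.0702    15,029.4914
  8     4,500.00     1,931.6871    15,453.4967
  9    54,500.00    21,048.0225   189,432.2023
  Σ                 44,082.2190   280,454.7376
P = 44,082.2190; Macaulay duration = 280,454.7376 / 44,082.2190 = 6.36208 years.
Modified duration = D_Mac / (1 + y) = 6.36208 / 1.1115 = 5.72387 years.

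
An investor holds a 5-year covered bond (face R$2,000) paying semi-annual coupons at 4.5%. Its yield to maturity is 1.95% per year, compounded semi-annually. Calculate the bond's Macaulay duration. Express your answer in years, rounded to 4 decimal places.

Periodic yield y = 0.00975. Discount each cash flow and weight by its period:
  t   CF        PV=CF/(1+0.00975)^t    t·PV
  1        45.00        44.5655        44.5655
  2        45.00        44.1352        88.2703
  3        45.00        43.7090       131.1270
  4        45.00        43.2870       173.1478
  5        45.00        42.8690       214.3449
  6        45.00        42.4550       254.7303
  7        45.00        42.0451       294.3158
  8        45.00        41.6391       333.1130
  9        45.00        41.2371       371.1336
  10    2,045.00     1,855.9005    18,559.0052
  Σ                  2,241.8425    20,463.7535
Price P = Σ PV = 2,241.8425.
Macaulay duration = Σ(t·PV) / P = 20,463.7535 / 2,241.8425 = 9.12810 half-year periods.
In years: 9.12810 / 2 = 4.56405 years.

4.5640 years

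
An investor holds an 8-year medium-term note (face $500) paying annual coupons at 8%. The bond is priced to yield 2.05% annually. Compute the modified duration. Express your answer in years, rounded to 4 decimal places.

6.3991 years

Periodic yield y = 0.0205. First find Macaulay duration:
  t   CF        PV=CF/(1+0.0205)^t    t·PV
  1        40.00        39.1965        39.1965
  2        40.00        38.4091        76.8182
  3        40.00        37.6375       112.9126
  4        40.00        36.8814       147.5258
  5        40.00        36.1406       180.7028
  6        40.00        35.4146       212.4874
  7        40.00        34.7032       242.9221
  8       540.00       459.0814     3,672.6511
  Σ                    717.4642     4,685.2164
P = 717.4642; Macaulay duration = 4,685.2164 / 717.4642 = 6.53024 years.
Modified duration = D_Mac / (1 + y) = 6.53024 / 1.0205 = 6.39906 years.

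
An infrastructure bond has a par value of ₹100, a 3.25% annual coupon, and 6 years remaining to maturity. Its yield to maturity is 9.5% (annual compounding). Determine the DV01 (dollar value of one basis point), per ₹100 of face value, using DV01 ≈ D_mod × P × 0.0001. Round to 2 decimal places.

Periodic yield y = 0.095.
  t   CF        PV=CF/(1+0.095)^t    t·PV
  1         3.25         2.9680         2.9680
  2         3.25         2.7105         5.4211
  3         3.25         2.4754         7.4261
  4         3.25         2.2606         9.0425
  5         3.25         2.0645        10.3224
  6       103.25        59.8970       359.3822
  Σ                     72.3761       394.5624
P = 72.3761; D_Mac = 5.45156 yrs; D_mod = 4.97859 yrs.
DV01 ≈ 4.97859 × 72.3761 × 0.0001 = 0.036033.

₹0.04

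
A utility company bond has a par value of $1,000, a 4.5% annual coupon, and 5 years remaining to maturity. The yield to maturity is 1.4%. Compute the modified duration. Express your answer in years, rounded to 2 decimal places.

Periodic yield y = 0.014. First find Macaulay duration:
  t   CF        PV=CF/(1+0.014)^t    t·PV
  1        45.00        44.3787        44.3787
  2        45.00        43.7660        87.5319
  3        45.00        43.1617       129.4851
  4        45.00        42.5658       170.2632
  5     1,045.00       974.8247     4,874.1234
  Σ                  1,148.6969     5,305.7823
P = 1,148.6969; Macaulay duration = 5,305.7823 / 1,148.6969 = 4.61896 years.
Modified duration = D_Mac / (1 + y) = 4.61896 / 1.014 = 4.55519 years.

4.56 years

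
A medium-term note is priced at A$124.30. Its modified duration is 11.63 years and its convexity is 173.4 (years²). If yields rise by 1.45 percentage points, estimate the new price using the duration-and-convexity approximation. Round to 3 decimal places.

A$105.604

Duration effect: -D_mod·Δy = -11.63 × (+0.0145) = -0.168635
Convexity effect: ½·C·(Δy)² = 0.5 × 173.4 × (0.0145)² = +0.018228675
ΔP/P ≈ -0.168635 + 0.018228675 = -0.150406325
New price ≈ 124.30 × (1 - 0.150406325) = 105.6044938025.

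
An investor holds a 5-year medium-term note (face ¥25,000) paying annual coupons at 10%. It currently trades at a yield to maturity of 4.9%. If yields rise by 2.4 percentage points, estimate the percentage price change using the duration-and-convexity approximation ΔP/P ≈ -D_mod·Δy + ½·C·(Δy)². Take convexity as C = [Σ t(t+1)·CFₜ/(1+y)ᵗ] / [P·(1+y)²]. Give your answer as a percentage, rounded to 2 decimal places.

With y = 0.049:
  t   CF        PV=CF/(1+0.049)^t    t·PV        t(t+1)·PV
  1     2,500.00     2,383.2221     2,383.2221       4,766.4442
  2     2,500.00     2,271.8991     4,543.7981      13,631.3944
  3     2,500.00     2,165.7760     6,497.3281      25,989.3124
  4     2,500.00     2,064.6101     8,258.4406      41,292.2028
  5    27,500.00    21,649.8680   108,249.3400     649,496.0401
  Σ                 30,535.3754   129,932.1289     735,175.3939
P = 30,535.3754; D_Mac = 4.25513 yrs; D_mod = 4.05637 yrs; C = 21.87947.
Duration effect: -4.05637 × (+0.024) = -0.097353
Convexity effect: 0.5 × 21.87947 × (0.024)² = +0.0063013
ΔP/P ≈ -0.097353 + 0.0063013 = -0.091052 = -9.1052%.

-9.11%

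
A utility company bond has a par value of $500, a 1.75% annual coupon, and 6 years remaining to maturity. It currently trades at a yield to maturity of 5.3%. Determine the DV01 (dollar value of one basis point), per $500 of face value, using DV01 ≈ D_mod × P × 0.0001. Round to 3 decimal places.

$0.223

Periodic yield y = 0.053.
  t   CF        PV=CF/(1+0.053)^t    t·PV
  1         8.75         8.3096         8.3096
  2         8.75         7.8914        15.7827
  3         8.75         7.4942        22.4825
  4         8.75         7.1170        28.4678
  5         8.75         6.7587        33.7937
  6       508.75       373.1936     2,239.1616
  Σ                    410.7644     2,347.9980
P = 410.7644; D_Mac = 5.71617 yrs; D_mod = 5.42846 yrs.
DV01 ≈ 5.42846 × 410.7644 × 0.0001 = 0.222982.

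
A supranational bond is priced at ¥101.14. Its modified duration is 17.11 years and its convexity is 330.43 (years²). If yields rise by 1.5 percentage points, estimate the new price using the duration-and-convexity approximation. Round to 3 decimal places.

¥78.942

Duration effect: -D_mod·Δy = -17.11 × (+0.015) = -0.256650
Convexity effect: ½·C·(Δy)² = 0.5 × 330.43 × (0.015)² = +0.037173375
ΔP/P ≈ -0.256650 + 0.037173375 = -0.219476625
New price ≈ 101.14 × (1 - 0.219476625) = 78.9421341475.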